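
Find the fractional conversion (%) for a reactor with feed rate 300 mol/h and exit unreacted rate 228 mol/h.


X = (F_in - F_out) / F_in * 100
Moles reacted = 300 - 228 = 72
X = 72 / 300 * 100
= 0.2400 * 100
= 24.00 %

24.00 %


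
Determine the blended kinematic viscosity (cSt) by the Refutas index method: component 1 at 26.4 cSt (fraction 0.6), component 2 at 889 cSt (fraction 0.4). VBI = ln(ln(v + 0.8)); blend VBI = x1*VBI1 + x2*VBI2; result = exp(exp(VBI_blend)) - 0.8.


Refutas method: VBN_i = 14.534*ln(ln(visc_i + 0.8)) + 10.975, blended linearly by mass fraction; since VBN is linear in VBI_i = ln(ln(visc_i + 0.8)) and the fractions sum to 1, blend VBI directly: visc = exp(exp(VBI_blend)) - 0.8
VBI_1 = ln(ln(26.4 + 0.8)) = 1.1949
VBI_2 = ln(ln(889 + 0.8)) = 1.9156
VBI_blend = 0.6 * 1.1949 + 0.4 * 1.9156 = 1.48318
visc_blend = exp(exp(1.48318)) - 0.8 = 81.22

81.22 cSt


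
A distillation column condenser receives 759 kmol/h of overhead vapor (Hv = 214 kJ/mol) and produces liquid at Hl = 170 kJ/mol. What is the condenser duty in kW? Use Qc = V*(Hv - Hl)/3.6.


Qc = 759 * (214 - 170) / 3.6 = 759 * 44 / 3.6 = 9277

9277 kW


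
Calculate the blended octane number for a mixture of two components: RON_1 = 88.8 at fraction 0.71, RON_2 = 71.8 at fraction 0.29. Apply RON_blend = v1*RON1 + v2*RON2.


Linear blending: RON_blend = sum(vi * RONi)
Contribution 1: 0.71 * 88.8 = 63.048
Contribution 2: 0.29 * 71.8 = 20.822
RON_blend = 63.048 + 20.822 = 83.87

83.87


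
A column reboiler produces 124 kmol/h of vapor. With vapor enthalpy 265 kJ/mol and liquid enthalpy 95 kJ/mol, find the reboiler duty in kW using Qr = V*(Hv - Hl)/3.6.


Qr = 124 * (265 - 95) / 3.6 = 124 * 170 / 3.6 = 5856

5856 kW


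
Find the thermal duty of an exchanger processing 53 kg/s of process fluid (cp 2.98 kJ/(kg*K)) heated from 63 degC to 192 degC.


Q = m_dot * cp * delta_T
delta_T = 192 - 63 = 129 K
Q = 53 * 2.98 * 129
= 157.94 * 129
= 20374.26 kW

20374.26 kW


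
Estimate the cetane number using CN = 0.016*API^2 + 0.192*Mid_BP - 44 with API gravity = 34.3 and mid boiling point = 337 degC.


CN = 0.016 * 34.3^2 + 0.192 * 337 - 44
CN = 18.82384 + 64.704 - 44 = 39.52784

39.52784


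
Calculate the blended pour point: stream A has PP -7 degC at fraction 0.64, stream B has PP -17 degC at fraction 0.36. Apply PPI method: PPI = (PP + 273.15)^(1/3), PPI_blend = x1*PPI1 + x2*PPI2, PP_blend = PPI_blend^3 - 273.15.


PPI_1 = (-7 + 273.15)^(1/3) = 6.432436
PPI_2 = (-17 + 273.15)^(1/3) = 6.350844
PPI_blend = 0.64 * 6.432436 + 0.36 * 6.350844 = 6.403063
PP_blend = 6.403063^3 - 273.15 = 262.5206 - 273.15 = -10.63

-10.63 degC


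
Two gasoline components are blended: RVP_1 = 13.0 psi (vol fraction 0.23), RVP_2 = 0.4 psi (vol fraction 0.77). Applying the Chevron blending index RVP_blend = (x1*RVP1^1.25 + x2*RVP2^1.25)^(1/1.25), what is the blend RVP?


Chevron index: RVP_blend = (sum xi*RVPi^1.25)^(1/1.25)
RVP^1.25 terms: 0.23 * 13.0^1.25 + 0.77 * 0.4^1.25 = 5.92244
RVP_blend = 5.92244^(1/1.25) = 4.150

4.150 psi


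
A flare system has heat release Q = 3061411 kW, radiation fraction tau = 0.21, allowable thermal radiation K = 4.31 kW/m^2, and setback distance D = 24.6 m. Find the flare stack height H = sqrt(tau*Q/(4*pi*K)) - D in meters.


tau*Q/(4*pi*K) = 0.21 * 3061411 / (4 * pi * 4.31) = 11870.1
sqrt(11870.1) = 108.95
H = 108.95 - 24.6 = 84.35

84.35 m


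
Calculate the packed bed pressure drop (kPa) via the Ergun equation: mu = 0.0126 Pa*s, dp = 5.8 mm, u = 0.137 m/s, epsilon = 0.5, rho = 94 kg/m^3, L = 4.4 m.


dp = 5.8 mm = 0.0058 m
Viscous term = 150*0.0126*0.137*(1-0.5)^2 / (0.0058^2*0.5^3) = 15394.2
Inertial term = 1.75*94*0.137^2*(1-0.5) / (0.0058*0.5^3) = 2129.31
dP/L = 15394.2 + 2129.31 = 17523.5 Pa/m
dP = 17523.5 * 4.4 / 1000 = 77.10 kPa

77.10 kPa


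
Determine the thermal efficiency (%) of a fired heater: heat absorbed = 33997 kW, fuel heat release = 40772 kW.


Furnace efficiency = Q_absorbed / Q_fuel * 100
= 33997 / 40772 * 100 = 83.38

83.38 %


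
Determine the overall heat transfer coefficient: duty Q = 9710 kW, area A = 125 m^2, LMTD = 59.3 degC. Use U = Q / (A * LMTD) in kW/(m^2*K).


From Q = U*A*LMTD, U = Q / (A * LMTD)
U = 9710 / (125 * 59.3) = 9710 / 7412.5 = 1.310

1.310 kW/(m^2*K)


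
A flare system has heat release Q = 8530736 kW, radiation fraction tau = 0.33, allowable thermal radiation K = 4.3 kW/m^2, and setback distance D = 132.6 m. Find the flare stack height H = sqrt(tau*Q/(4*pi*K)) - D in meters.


tau*Q/(4*pi*K) = 0.33 * 8530736 / (4 * pi * 4.3) = 52098.1
sqrt(52098.1) = 228.25
H = 228.25 - 132.6 = 95.65

95.65 m


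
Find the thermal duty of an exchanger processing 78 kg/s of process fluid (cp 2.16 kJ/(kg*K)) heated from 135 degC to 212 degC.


Q = m_dot * cp * delta_T
delta_T = 212 - 135 = 77 K
Q = 78 * 2.16 * 77
= 168.48 * 77
= 12972.96 kW

12972.96 kW


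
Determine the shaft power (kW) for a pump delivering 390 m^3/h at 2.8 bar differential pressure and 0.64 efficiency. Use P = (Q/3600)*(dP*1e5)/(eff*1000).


Q = 390 / 3600 = 0.108333 m^3/s
P = 0.108333 * (2.8 * 1e5) / 0.64 / 1000 = 47.40

47.40 kW


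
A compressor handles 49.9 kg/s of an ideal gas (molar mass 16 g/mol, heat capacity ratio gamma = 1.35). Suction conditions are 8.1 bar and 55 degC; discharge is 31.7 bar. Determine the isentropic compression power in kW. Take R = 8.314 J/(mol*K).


Isentropic work: W = m*(gamma/(gamma-1))*(R*T1/MW)*((P2/P1)^((gamma-1)/gamma) - 1)
T1 = 55 + 273.15 = 328.15 K
Pressure ratio = 31.7 / 8.1 = 3.91358
Exponent = (1.35 - 1)/1.35 = 0.259259
(P2/P1)^exp - 1 = 3.91358^0.259259 - 1 = 0.424394
W = 49.9 * 1.35 / 0.35 * 8.314 * 328.15 / 16 * 0.424394 = 13930

13930 kW


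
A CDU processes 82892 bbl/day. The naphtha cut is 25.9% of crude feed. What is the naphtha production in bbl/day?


Crude throughput = 82892 bbl/day
Fraction yield = 25.9%
yield = throughput * fraction / 100
yield = 82892 * 25.9 / 100 = 21469.028

21469.028 bbl/day


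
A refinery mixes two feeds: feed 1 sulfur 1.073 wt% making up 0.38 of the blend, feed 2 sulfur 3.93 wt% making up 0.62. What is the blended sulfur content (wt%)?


Linear sulfur blending: S_blend = x1*S1 + x2*S2
Contribution 1: 0.38 * 1.073 = 0.40774 wt%
Contribution 2: 0.62 * 3.93 = 2.4366 wt%
S_blend = 0.40774 + 2.4366 = 2.84434

2.84434 wt%


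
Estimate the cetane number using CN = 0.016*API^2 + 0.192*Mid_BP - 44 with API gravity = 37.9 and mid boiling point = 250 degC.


CN = 0.016 * 37.9^2 + 0.192 * 250 - 44
CN = 22.98256 + 48 - 44 = 26.98256

26.98256


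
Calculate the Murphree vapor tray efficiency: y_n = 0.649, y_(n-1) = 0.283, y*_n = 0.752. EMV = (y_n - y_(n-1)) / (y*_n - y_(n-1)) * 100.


Murphree vapor efficiency: EMV = (y_n - y_(n-1)) / (y*_n - y_(n-1)) * 100
EMV = (0.649 - 0.283) / (0.752 - 0.283) * 100 = 0.366 / 0.469 * 100 = 78.04

78.04 %


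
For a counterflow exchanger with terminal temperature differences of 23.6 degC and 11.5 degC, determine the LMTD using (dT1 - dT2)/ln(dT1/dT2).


LMTD = (dT1 - dT2) / ln(dT1/dT2)
= (23.6 - 11.5) / ln(23.6 / 11.5) = 12.1 / 0.7189 = 16.83

16.83 degC


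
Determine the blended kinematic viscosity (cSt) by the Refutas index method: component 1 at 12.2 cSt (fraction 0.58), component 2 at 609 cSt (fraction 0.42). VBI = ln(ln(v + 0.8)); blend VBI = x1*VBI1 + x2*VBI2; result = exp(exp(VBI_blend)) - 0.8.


Refutas method: VBN_i = 14.534*ln(ln(visc_i + 0.8)) + 10.975, blended linearly by mass fraction; since VBN is linear in VBI_i = ln(ln(visc_i + 0.8)) and the fractions sum to 1, blend VBI directly: visc = exp(exp(VBI_blend)) - 0.8
VBI_1 = ln(ln(12.2 + 0.8)) = 0.941939
VBI_2 = ln(ln(609 + 0.8)) = 1.85835
VBI_blend = 0.58 * 0.941939 + 0.42 * 1.85835 = 1.32683
visc_blend = exp(exp(1.32683)) - 0.8 = 42.54

42.54 cSt


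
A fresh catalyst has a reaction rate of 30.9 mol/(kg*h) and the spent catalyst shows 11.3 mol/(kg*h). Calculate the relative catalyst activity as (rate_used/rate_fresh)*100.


Activity (%) = (rate_used / rate_fresh) * 100
rate_used = 11.3, rate_fresh = 30.9
= (11.3 / 30.9) * 100
= 0.3657 * 100 = 36.57

36.57 %


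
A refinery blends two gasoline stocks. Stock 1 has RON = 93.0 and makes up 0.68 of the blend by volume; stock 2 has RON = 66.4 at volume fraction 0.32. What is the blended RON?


Linear blending: RON_blend = sum(vi * RONi)
Contribution 1: 0.68 * 93.0 = 63.24
Contribution 2: 0.32 * 66.4 = 21.248
RON_blend = 63.24 + 21.248 = 84.488

84.488


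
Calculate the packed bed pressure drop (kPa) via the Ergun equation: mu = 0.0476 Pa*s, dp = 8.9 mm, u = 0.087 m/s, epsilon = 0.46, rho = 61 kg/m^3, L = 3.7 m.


dp = 8.9 mm = 0.0089 m
Viscous term = 150*0.0476*0.087*(1-0.46)^2 / (0.0089^2*0.46^3) = 23493.7
Inertial term = 1.75*61*0.087^2*(1-0.46) / (0.0089*0.46^3) = 503.659
dP/L = 23493.7 + 503.659 = 23997.4 Pa/m
dP = 23997.4 * 3.7 / 1000 = 88.79 kPa

88.79 kPa


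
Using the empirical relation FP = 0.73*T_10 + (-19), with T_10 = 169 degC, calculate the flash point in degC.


FP = 0.73 * 169 + (-19) = 104.37

104.37 degC


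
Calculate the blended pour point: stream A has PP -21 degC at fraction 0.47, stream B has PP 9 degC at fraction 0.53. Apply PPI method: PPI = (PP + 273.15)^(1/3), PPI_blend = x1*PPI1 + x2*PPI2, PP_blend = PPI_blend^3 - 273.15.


PPI_1 = (-21 + 273.15)^(1/3) = 6.317613
PPI_2 = (9 + 273.15)^(1/3) = 6.558835
PPI_blend = 0.47 * 6.317613 + 0.53 * 6.558835 = 6.445461
PP_blend = 6.445461^3 - 273.15 = 267.77 - 273.15 = -5.38

-5.38 degC


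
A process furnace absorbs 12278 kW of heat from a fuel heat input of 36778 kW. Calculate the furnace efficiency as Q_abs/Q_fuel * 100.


Furnace efficiency = Q_absorbed / Q_fuel * 100
= 12278 / 36778 * 100 = 33.38

33.38 %


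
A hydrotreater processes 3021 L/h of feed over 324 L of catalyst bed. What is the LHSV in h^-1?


LHSV = volumetric feed rate / catalyst volume
= 3021 L/h / 324 L
= 9.324 h^-1

9.324 h^-1


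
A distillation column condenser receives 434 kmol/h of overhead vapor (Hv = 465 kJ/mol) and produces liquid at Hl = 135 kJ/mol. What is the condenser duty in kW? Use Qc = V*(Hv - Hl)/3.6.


Qc = 434 * (465 - 135) / 3.6 = 434 * 330 / 3.6 = 39780

39780 kW


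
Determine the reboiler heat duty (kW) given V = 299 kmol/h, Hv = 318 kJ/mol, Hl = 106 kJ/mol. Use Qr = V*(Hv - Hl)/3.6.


Qr = 299 * (318 - 106) / 3.6 = 299 * 212 / 3.6 = 17610

17610 kW


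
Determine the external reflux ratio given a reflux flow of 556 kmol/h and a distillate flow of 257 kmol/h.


Reflux ratio definition: R = L / D (liquid returned / distillate withdrawn)
L = 556 kmol/h, D = 257 kmol/h
R = 556 / 257 = 2.163

2.163


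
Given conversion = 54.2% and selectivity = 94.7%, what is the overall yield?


Overall yield = conversion (%) * selectivity (%) / 100
Conversion = 54.2%, Selectivity = 94.7%
Y = 54.2 * 94.7 / 100
= 51.3274 %

51.3274 %


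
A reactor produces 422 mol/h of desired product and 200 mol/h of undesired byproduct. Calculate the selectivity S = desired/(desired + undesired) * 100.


Selectivity = desired / (desired + undesired) * 100
Total products = 422 + 200 = 622 mol/h
S = 422 / 622 * 100
= 0.6785 * 100
= 67.85 %

67.85 %


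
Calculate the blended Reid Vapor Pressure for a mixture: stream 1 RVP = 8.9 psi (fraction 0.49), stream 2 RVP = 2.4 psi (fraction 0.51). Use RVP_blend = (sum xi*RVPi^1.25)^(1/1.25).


Chevron index: RVP_blend = (sum xi*RVPi^1.25)^(1/1.25)
RVP^1.25 terms: 0.49 * 8.9^1.25 + 0.51 * 2.4^1.25 = 9.05587
RVP_blend = 9.05587^(1/1.25) = 5.828

5.828 psi


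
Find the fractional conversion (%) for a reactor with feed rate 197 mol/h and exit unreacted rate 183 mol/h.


X = (F_in - F_out) / F_in * 100
Moles reacted = 197 - 183 = 14
X = 14 / 197 * 100
= 0.07107 * 100
= 7.107 %

7.107 %


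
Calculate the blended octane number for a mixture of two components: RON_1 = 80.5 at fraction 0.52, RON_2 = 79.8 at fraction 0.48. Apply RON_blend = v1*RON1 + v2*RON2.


Linear blending: RON_blend = sum(vi * RONi)
Contribution 1: 0.52 * 80.5 = 41.86
Contribution 2: 0.48 * 79.8 = 38.304
RON_blend = 41.86 + 38.304 = 80.164

80.164


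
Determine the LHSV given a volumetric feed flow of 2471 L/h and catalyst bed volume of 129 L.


LHSV = volumetric feed rate / catalyst volume
= 2471 L/h / 129 L
= 19.16 h^-1

19.16 h^-1


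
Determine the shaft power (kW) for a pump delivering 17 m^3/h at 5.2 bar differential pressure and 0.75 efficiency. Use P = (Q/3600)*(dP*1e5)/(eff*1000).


Q = 17 / 3600 = 0.00472222 m^3/s
P = 0.00472222 * (5.2 * 1e5) / 0.75 / 1000 = 3.274

3.274 kW


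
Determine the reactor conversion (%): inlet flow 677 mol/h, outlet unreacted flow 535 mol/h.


X = (F_in - F_out) / F_in * 100
Moles reacted = 677 - 535 = 142
X = 142 / 677 * 100
= 0.2097 * 100
= 20.97 %

20.97 %


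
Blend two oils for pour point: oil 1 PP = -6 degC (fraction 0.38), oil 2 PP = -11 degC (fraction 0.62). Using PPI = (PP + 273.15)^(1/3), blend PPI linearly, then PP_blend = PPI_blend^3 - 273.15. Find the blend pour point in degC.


PPI_1 = (-6 + 273.15)^(1/3) = 6.440482
PPI_2 = (-11 + 273.15)^(1/3) = 6.400049
PPI_blend = 0.38 * 6.440482 + 0.62 * 6.400049 = 6.415414
PP_blend = 6.415414^3 - 273.15 = 264.0426 - 273.15 = -9.11

-9.11 degC


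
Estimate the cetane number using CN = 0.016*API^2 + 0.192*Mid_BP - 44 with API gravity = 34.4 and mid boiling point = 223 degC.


CN = 0.016 * 34.4^2 + 0.192 * 223 - 44
CN = 18.93376 + 42.816 - 44 = 17.74976

17.74976


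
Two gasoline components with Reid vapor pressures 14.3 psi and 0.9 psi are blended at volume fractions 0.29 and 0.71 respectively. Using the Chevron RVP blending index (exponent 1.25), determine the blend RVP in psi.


Chevron index: RVP_blend = (sum xi*RVPi^1.25)^(1/1.25)
RVP^1.25 terms: 0.29 * 14.3^1.25 + 0.71 * 0.9^1.25 = 8.68671
RVP_blend = 8.68671^(1/1.25) = 5.637

5.637 psi


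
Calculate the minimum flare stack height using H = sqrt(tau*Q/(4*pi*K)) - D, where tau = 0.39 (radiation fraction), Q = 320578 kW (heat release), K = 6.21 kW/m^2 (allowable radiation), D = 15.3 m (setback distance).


tau*Q/(4*pi*K) = 0.39 * 320578 / (4 * pi * 6.21) = 1602.13
sqrt(1602.13) = 40.0266
H = 40.0266 - 15.3 = 24.73

24.73 m


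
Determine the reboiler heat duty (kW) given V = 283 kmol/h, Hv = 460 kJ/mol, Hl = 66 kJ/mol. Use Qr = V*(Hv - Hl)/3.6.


Qr = 283 * (460 - 66) / 3.6 = 283 * 394 / 3.6 = 30970

30970 kW


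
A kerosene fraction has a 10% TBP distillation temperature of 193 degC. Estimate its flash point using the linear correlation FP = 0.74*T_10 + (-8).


FP = 0.74 * 193 + (-8) = 134.82

134.82 degC


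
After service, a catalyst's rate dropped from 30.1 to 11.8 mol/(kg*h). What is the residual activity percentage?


Activity (%) = (rate_used / rate_fresh) * 100
rate_used = 11.8, rate_fresh = 30.1
= (11.8 / 30.1) * 100
= 0.3920 * 100 = 39.20

39.20 %


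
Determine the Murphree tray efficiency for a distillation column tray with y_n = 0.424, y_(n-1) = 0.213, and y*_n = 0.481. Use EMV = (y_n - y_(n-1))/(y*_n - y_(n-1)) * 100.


Murphree vapor efficiency: EMV = (y_n - y_(n-1)) / (y*_n - y_(n-1)) * 100
EMV = (0.424 - 0.213) / (0.481 - 0.213) * 100 = 0.211 / 0.268 * 100 = 78.73

78.73 %


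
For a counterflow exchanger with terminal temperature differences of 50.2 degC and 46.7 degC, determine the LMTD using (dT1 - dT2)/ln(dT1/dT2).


LMTD = (dT1 - dT2) / ln(dT1/dT2)
= (50.2 - 46.7) / ln(50.2 / 46.7) = 3.5 / 0.0722709 = 48.43

48.43 degC


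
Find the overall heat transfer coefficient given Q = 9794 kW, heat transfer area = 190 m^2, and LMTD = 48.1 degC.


From Q = U*A*LMTD, U = Q / (A * LMTD)
U = 9794 / (190 * 48.1) = 9794 / 9139 = 1.072

1.072 kW/(m^2*K)


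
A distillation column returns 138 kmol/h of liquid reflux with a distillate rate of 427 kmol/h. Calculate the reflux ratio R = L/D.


Reflux ratio definition: R = L / D (liquid returned / distillate withdrawn)
L = 138 kmol/h, D = 427 kmol/h
R = 138 / 427 = 0.3232

0.3232


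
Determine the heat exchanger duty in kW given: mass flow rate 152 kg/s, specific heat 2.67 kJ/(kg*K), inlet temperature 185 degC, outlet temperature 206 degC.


Q = m_dot * cp * delta_T
delta_T = 206 - 185 = 21 K
Q = 152 * 2.67 * 21
= 405.84 * 21
= 8522.64 kW

8522.64 kW


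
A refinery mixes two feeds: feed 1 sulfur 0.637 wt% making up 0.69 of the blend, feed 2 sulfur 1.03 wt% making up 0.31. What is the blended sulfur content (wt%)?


Linear sulfur blending: S_blend = x1*S1 + x2*S2
Contribution 1: 0.69 * 0.637 = 0.43953 wt%
Contribution 2: 0.31 * 1.03 = 0.3193 wt%
S_blend = 0.43953 + 0.3193 = 0.75883

0.75883 wt%


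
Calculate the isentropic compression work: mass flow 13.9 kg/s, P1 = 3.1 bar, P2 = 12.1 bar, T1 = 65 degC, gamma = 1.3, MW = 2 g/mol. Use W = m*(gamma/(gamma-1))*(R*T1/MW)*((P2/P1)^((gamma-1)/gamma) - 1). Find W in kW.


Isentropic work: W = m*(gamma/(gamma-1))*(R*T1/MW)*((P2/P1)^((gamma-1)/gamma) - 1)
T1 = 65 + 273.15 = 338.15 K
Pressure ratio = 12.1 / 3.1 = 3.90323
Exponent = (1.3 - 1)/1.3 = 0.230769
(P2/P1)^exp - 1 = 3.90323^0.230769 - 1 = 0.369249
W = 13.9 * 1.3 / 0.3 * 8.314 * 338.15 / 2 * 0.369249 = 31260

31260 kW


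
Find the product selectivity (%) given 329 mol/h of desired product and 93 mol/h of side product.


Selectivity = desired / (desired + undesired) * 100
Total products = 329 + 93 = 422 mol/h
S = 329 / 422 * 100
= 0.7796 * 100
= 77.96 %

77.96 %


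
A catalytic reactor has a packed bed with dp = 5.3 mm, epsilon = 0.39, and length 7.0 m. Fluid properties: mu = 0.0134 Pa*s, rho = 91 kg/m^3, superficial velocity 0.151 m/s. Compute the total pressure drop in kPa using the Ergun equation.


dp = 5.3 mm = 0.0053 m
Viscous term = 150*0.0134*0.151*(1-0.39)^2 / (0.0053^2*0.39^3) = 67777.7
Inertial term = 1.75*91*0.151^2*(1-0.39) / (0.0053*0.39^3) = 7045.2
dP/L = 67777.7 + 7045.2 = 74822.9 Pa/m
dP = 74822.9 * 7.0 / 1000 = 523.8 kPa

523.8 kPa


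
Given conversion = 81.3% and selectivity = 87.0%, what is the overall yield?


Overall yield = conversion (%) * selectivity (%) / 100
Conversion = 81.3%, Selectivity = 87.0%
Y = 81.3 * 87.0 / 100
= 70.731 %

70.731 %


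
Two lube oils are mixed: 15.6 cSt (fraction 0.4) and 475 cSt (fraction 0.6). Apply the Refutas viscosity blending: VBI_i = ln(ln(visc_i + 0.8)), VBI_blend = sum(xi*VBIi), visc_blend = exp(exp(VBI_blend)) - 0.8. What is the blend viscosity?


Refutas method: VBN_i = 14.534*ln(ln(visc_i + 0.8)) + 10.975, blended linearly by mass fraction; since VBN is linear in VBI_i = ln(ln(visc_i + 0.8)) and the fractions sum to 1, blend VBI directly: visc = exp(exp(VBI_blend)) - 0.8
VBI_1 = ln(ln(15.6 + 0.8)) = 1.02865
VBI_2 = ln(ln(475 + 0.8)) = 1.81889
VBI_blend = 0.4 * 1.02865 + 0.6 * 1.81889 = 1.50279
visc_blend = exp(exp(1.50279)) - 0.8 = 88.70

88.70 cSt


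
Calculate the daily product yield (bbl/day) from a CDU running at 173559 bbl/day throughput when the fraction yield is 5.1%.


Crude throughput = 173559 bbl/day
Fraction yield = 5.1%
yield = throughput * fraction / 100
yield = 173559 * 5.1 / 100 = 8851.509

8851.509 bbl/day


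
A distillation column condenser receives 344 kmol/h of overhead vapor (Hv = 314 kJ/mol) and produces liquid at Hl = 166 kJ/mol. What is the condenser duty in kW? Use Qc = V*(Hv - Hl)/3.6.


Qc = 344 * (314 - 166) / 3.6 = 344 * 148 / 3.6 = 14140

14140 kW


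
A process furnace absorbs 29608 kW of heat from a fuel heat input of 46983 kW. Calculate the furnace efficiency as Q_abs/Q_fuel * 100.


Furnace efficiency = Q_absorbed / Q_fuel * 100
= 29608 / 46983 * 100 = 63.02

63.02 %


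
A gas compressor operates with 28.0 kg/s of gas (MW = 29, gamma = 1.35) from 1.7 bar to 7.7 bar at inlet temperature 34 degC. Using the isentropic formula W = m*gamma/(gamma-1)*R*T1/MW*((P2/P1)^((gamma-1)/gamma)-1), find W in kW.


Isentropic work: W = m*(gamma/(gamma-1))*(R*T1/MW)*((P2/P1)^((gamma-1)/gamma) - 1)
T1 = 34 + 273.15 = 307.15 K
Pressure ratio = 7.7 / 1.7 = 4.52941
Exponent = (1.35 - 1)/1.35 = 0.259259
(P2/P1)^exp - 1 = 4.52941^0.259259 - 1 = 0.479397
W = 28.0 * 1.35 / 0.35 * 8.314 * 307.15 / 29 * 0.479397 = 4559

4559 kW


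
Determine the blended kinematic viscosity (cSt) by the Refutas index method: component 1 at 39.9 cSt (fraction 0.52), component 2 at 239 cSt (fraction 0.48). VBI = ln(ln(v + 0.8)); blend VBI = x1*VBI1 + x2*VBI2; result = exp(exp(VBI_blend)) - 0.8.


Refutas method: VBN_i = 14.534*ln(ln(visc_i + 0.8)) + 10.975, blended linearly by mass fraction; since VBN is linear in VBI_i = ln(ln(visc_i + 0.8)) and the fractions sum to 1, blend VBI directly: visc = exp(exp(VBI_blend)) - 0.8
VBI_1 = ln(ln(39.9 + 0.8)) = 1.31001
VBI_2 = ln(ln(239 + 0.8)) = 1.70107
VBI_blend = 0.52 * 1.31001 + 0.48 * 1.70107 = 1.49772
visc_blend = exp(exp(1.49772)) - 0.8 = 86.69

86.69 cSt


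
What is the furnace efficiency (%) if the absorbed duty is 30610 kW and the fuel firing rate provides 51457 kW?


Furnace efficiency = Q_absorbed / Q_fuel * 100
= 30610 / 51457 * 100 = 59.49

59.49 %


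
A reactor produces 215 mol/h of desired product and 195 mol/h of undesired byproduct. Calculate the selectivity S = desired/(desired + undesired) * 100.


Selectivity = desired / (desired + undesired) * 100
Total products = 215 + 195 = 410 mol/h
S = 215 / 410 * 100
= 0.5244 * 100
= 52.44 %

52.44 %


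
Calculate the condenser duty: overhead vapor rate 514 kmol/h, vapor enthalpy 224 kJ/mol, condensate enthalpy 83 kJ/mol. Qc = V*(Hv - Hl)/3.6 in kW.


Qc = 514 * (224 - 83) / 3.6 = 514 * 141 / 3.6 = 20130

20130 kW


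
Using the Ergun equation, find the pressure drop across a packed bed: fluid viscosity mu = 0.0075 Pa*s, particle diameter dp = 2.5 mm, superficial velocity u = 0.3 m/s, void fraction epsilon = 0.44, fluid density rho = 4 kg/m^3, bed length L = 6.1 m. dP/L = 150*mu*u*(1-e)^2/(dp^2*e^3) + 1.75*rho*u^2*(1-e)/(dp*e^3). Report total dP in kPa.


dp = 2.5 mm = 0.0025 m
Viscous term = 150*0.0075*0.3*(1-0.44)^2 / (0.0025^2*0.44^3) = 198798
Inertial term = 1.75*4*0.3^2*(1-0.44) / (0.0025*0.44^3) = 1656.65
dP/L = 198798 + 1656.65 = 200455 Pa/m
dP = 200455 * 6.1 / 1000 = 1223 kPa

1223 kPa


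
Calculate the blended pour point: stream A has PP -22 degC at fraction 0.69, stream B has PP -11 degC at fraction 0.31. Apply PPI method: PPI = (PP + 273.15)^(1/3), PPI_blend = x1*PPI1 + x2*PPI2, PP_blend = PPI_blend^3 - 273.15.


PPI_1 = (-22 + 273.15)^(1/3) = 6.30925
PPI_2 = (-11 + 273.15)^(1/3) = 6.400049
PPI_blend = 0.69 * 6.30925 + 0.31 * 6.400049 = 6.337398
PP_blend = 6.337398^3 - 273.15 = 254.5265 - 273.15 = -18.62

-18.62 degC


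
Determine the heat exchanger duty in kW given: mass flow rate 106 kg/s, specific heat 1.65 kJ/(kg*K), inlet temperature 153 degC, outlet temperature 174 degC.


Q = m_dot * cp * delta_T
delta_T = 174 - 153 = 21 K
Q = 106 * 1.65 * 21
= 174.9 * 21
= 3672.9 kW

3672.9 kW


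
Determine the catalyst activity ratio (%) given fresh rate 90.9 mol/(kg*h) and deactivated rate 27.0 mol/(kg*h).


Activity (%) = (rate_used / rate_fresh) * 100
rate_used = 27.0, rate_fresh = 90.9
= (27.0 / 90.9) * 100
= 0.2970 * 100 = 29.70

29.70 %


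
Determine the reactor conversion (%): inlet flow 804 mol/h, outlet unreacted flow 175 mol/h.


X = (F_in - F_out) / F_in * 100
Moles reacted = 804 - 175 = 629
X = 629 / 804 * 100
= 0.7823 * 100
= 78.23 %

78.23 %


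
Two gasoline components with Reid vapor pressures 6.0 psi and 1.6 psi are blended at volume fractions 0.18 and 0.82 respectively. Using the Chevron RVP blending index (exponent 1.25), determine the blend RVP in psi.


Chevron index: RVP_blend = (sum xi*RVPi^1.25)^(1/1.25)
RVP^1.25 terms: 0.18 * 6.0^1.25 + 0.82 * 1.6^1.25 = 3.16587
RVP_blend = 3.16587^(1/1.25) = 2.514

2.514 psi


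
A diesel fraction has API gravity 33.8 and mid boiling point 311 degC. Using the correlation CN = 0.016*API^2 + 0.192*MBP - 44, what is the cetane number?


CN = 0.016 * 33.8^2 + 0.192 * 311 - 44
CN = 18.27904 + 59.712 - 44 = 33.99104

33.99104


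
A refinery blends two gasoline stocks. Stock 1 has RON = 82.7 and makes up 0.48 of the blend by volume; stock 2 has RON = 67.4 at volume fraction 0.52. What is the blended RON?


Linear blending: RON_blend = sum(vi * RONi)
Contribution 1: 0.48 * 82.7 = 39.696
Contribution 2: 0.52 * 67.4 = 35.048
RON_blend = 39.696 + 35.048 = 74.744

74.744


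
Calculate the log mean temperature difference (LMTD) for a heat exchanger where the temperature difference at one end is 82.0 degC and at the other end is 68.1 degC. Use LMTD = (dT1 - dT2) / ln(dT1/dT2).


LMTD = (dT1 - dT2) / ln(dT1/dT2)
= (82.0 - 68.1) / ln(82.0 / 68.1) = 13.9 / 0.185742 = 74.83

74.83 degC


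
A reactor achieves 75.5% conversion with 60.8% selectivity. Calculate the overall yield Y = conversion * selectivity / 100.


Overall yield = conversion (%) * selectivity (%) / 100
Conversion = 75.5%, Selectivity = 60.8%
Y = 75.5 * 60.8 / 100
= 45.904 %

45.904 %


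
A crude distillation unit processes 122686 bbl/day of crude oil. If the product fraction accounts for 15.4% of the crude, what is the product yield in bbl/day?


Crude throughput = 122686 bbl/day
Fraction yield = 15.4%
yield = throughput * fraction / 100
yield = 122686 * 15.4 / 100 = 18893.644

18893.644 bbl/day


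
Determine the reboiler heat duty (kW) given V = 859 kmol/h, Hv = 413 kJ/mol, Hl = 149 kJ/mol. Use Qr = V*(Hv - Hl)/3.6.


Qr = 859 * (413 - 149) / 3.6 = 859 * 264 / 3.6 = 62990

62990 kW


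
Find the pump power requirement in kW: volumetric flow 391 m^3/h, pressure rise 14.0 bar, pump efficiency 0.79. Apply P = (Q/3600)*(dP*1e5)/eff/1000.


Q = 391 / 3600 = 0.108611 m^3/s
P = 0.108611 * (14.0 * 1e5) / 0.79 / 1000 = 192.5

192.5 kW


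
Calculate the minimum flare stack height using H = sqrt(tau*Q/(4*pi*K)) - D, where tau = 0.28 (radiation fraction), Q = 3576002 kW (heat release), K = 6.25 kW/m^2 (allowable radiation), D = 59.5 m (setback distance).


tau*Q/(4*pi*K) = 0.28 * 3576002 / (4 * pi * 6.25) = 12748.7
sqrt(12748.7) = 112.91
H = 112.91 - 59.5 = 53.41

53.41 m


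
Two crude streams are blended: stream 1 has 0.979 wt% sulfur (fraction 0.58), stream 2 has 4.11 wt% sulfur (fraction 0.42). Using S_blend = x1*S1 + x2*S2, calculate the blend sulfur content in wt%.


Linear sulfur blending: S_blend = x1*S1 + x2*S2
Contribution 1: 0.58 * 0.979 = 0.56782 wt%
Contribution 2: 0.42 * 4.11 = 1.7262 wt%
S_blend = 0.56782 + 1.7262 = 2.29402

2.29402 wt%


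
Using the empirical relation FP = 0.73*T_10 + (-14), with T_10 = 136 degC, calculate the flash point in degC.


FP = 0.73 * 136 + (-14) = 85.28

85.28 degC


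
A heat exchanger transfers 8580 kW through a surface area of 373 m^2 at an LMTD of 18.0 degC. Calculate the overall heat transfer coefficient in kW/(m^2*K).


From Q = U*A*LMTD, U = Q / (A * LMTD)
U = 8580 / (373 * 18.0) = 8580 / 6714 = 1.278

1.278 kW/(m^2*K)


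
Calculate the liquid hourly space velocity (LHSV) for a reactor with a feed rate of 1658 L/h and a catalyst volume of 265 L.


LHSV = volumetric feed rate / catalyst volume
= 1658 L/h / 265 L
= 6.257 h^-1

6.257 h^-1


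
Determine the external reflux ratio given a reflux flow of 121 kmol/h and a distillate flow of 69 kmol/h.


Reflux ratio definition: R = L / D (liquid returned / distillate withdrawn)
L = 121 kmol/h, D = 69 kmol/h
R = 121 / 69 = 1.754

1.754


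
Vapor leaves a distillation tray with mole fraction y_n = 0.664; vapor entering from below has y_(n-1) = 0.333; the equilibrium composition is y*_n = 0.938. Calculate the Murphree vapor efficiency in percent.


Murphree vapor efficiency: EMV = (y_n - y_(n-1)) / (y*_n - y_(n-1)) * 100
EMV = (0.664 - 0.333) / (0.938 - 0.333) * 100 = 0.331 / 0.605 * 100 = 54.71

54.71 %


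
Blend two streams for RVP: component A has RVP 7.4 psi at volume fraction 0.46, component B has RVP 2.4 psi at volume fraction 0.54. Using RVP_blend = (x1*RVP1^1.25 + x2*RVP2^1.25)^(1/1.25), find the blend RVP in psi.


Chevron index: RVP_blend = (sum xi*RVPi^1.25)^(1/1.25)
RVP^1.25 terms: 0.46 * 7.4^1.25 + 0.54 * 2.4^1.25 = 7.22741
RVP_blend = 7.22741^(1/1.25) = 4.866

4.866 psi


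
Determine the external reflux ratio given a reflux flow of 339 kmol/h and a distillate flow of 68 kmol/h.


Reflux ratio definition: R = L / D (liquid returned / distillate withdrawn)
L = 339 kmol/h, D = 68 kmol/h
R = 339 / 68 = 4.985

4.985


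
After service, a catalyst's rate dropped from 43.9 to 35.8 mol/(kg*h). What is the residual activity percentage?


Activity (%) = (rate_used / rate_fresh) * 100
rate_used = 35.8, rate_fresh = 43.9
= (35.8 / 43.9) * 100
= 0.8155 * 100 = 81.55

81.55 %


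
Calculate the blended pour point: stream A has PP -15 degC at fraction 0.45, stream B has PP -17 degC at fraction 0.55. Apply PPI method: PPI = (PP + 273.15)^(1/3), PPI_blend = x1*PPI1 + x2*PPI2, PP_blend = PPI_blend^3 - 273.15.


PPI_1 = (-15 + 273.15)^(1/3) = 6.36733
PPI_2 = (-17 + 273.15)^(1/3) = 6.350844
PPI_blend = 0.45 * 6.36733 + 0.55 * 6.350844 = 6.358263
PP_blend = 6.358263^3 - 273.15 = 257.0487 - 273.15 = -16.1

-16.1 degC


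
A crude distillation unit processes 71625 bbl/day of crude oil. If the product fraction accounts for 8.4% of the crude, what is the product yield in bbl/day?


Crude throughput = 71625 bbl/day
Fraction yield = 8.4%
yield = throughput * fraction / 100
yield = 71625 * 8.4 / 100 = 6016.5

6016.5 bbl/day


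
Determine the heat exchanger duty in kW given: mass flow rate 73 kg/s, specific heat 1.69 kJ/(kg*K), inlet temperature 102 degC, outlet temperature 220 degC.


Q = m_dot * cp * delta_T
delta_T = 220 - 102 = 118 K
Q = 73 * 1.69 * 118
= 123.37 * 118
= 14557.66 kW

14557.66 kW


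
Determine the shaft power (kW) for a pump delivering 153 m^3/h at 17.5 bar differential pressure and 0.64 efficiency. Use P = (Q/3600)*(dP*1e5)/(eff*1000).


Q = 153 / 3600 = 0.0425 m^3/s
P = 0.0425 * (17.5 * 1e5) / 0.64 / 1000 = 116.2

116.2 kW


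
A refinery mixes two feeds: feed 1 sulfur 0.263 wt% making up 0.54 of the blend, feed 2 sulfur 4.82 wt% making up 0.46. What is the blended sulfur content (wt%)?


Linear sulfur blending: S_blend = x1*S1 + x2*S2
Contribution 1: 0.54 * 0.263 = 0.14202 wt%
Contribution 2: 0.46 * 4.82 = 2.2172 wt%
S_blend = 0.14202 + 2.2172 = 2.35922

2.35922 wt%


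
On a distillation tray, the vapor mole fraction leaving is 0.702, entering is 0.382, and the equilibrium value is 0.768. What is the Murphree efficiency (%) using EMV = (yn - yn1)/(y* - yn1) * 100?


Murphree vapor efficiency: EMV = (y_n - y_(n-1)) / (y*_n - y_(n-1)) * 100
EMV = (0.702 - 0.382) / (0.768 - 0.382) * 100 = 0.32 / 0.386 * 100 = 82.90

82.90 %


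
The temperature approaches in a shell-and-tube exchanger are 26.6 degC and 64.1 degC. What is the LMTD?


LMTD = (dT1 - dT2) / ln(dT1/dT2)
= (26.6 - 64.1) / ln(26.6 / 64.1) = -37.5 / -0.879533 = 42.64

42.64 degC


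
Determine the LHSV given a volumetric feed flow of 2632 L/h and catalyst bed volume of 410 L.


LHSV = volumetric feed rate / catalyst volume
= 2632 L/h / 410 L
= 6.420 h^-1

6.420 h^-1


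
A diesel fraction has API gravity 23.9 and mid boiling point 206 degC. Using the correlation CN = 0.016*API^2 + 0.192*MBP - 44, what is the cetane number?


CN = 0.016 * 23.9^2 + 0.192 * 206 - 44
CN = 9.13936 + 39.552 - 44 = 4.69136

4.69136


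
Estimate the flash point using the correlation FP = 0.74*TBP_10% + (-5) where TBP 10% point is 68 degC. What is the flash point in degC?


FP = 0.74 * 68 + (-5) = 45.32

45.32 degC


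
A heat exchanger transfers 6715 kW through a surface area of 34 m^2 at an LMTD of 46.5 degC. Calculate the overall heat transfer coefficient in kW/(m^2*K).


From Q = U*A*LMTD, U = Q / (A * LMTD)
U = 6715 / (34 * 46.5) = 6715 / 1581 = 4.247

4.247 kW/(m^2*K)


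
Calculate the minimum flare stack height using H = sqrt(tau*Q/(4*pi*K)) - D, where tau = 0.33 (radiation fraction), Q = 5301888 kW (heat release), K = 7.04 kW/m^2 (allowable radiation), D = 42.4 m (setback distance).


tau*Q/(4*pi*K) = 0.33 * 5301888 / (4 * pi * 7.04) = 19777.1
sqrt(19777.1) = 140.631
H = 140.631 - 42.4 = 98.23

98.23 m


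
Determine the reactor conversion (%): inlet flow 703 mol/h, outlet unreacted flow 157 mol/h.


X = (F_in - F_out) / F_in * 100
Moles reacted = 703 - 157 = 546
X = 546 / 703 * 100
= 0.7767 * 100
= 77.67 %

77.67 %


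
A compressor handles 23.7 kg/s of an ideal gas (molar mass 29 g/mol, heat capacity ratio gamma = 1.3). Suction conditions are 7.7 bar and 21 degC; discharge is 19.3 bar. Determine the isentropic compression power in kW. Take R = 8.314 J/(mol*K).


Isentropic work: W = m*(gamma/(gamma-1))*(R*T1/MW)*((P2/P1)^((gamma-1)/gamma) - 1)
T1 = 21 + 273.15 = 294.15 K
Pressure ratio = 19.3 / 7.7 = 2.50649
Exponent = (1.3 - 1)/1.3 = 0.230769
(P2/P1)^exp - 1 = 2.50649^0.230769 - 1 = 0.236209
W = 23.7 * 1.3 / 0.3 * 8.314 * 294.15 / 29 * 0.236209 = 2046

2046 kW


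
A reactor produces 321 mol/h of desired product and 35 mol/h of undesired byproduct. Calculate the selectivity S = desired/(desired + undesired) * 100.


Selectivity = desired / (desired + undesired) * 100
Total products = 321 + 35 = 356 mol/h
S = 321 / 356 * 100
= 0.9017 * 100
= 90.17 %

90.17 %


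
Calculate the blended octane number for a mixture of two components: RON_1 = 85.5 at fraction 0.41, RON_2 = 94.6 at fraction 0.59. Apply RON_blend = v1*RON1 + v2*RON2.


Linear blending: RON_blend = sum(vi * RONi)
Contribution 1: 0.41 * 85.5 = 35.055
Contribution 2: 0.59 * 94.6 = 55.814
RON_blend = 35.055 + 55.814 = 90.869

90.869


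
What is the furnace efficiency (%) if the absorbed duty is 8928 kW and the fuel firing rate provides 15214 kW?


Furnace efficiency = Q_absorbed / Q_fuel * 100
= 8928 / 15214 * 100 = 58.68

58.68 %


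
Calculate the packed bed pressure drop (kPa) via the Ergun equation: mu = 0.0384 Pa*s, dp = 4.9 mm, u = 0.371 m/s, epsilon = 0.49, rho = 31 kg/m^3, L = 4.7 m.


dp = 4.9 mm = 0.0049 m
Viscous term = 150*0.0384*0.371*(1-0.49)^2 / (0.0049^2*0.49^3) = 196769
Inertial term = 1.75*31*0.371^2*(1-0.49) / (0.0049*0.49^3) = 6605.92
dP/L = 196769 + 6605.92 = 203375 Pa/m
dP = 203375 * 4.7 / 1000 = 955.9 kPa

955.9 kPa


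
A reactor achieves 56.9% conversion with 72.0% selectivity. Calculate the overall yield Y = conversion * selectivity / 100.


Overall yield = conversion (%) * selectivity (%) / 100
Conversion = 56.9%, Selectivity = 72.0%
Y = 56.9 * 72.0 / 100
= 40.968 %

40.968 %


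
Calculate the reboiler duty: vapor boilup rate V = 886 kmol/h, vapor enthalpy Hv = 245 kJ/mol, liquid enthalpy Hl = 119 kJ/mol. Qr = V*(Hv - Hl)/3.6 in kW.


Qr = 886 * (245 - 119) / 3.6 = 886 * 126 / 3.6 = 31010

31010 kW


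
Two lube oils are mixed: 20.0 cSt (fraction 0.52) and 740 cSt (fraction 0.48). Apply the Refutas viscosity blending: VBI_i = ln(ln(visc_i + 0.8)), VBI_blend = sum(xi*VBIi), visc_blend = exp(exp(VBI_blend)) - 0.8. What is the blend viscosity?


Refutas method: VBN_i = 14.534*ln(ln(visc_i + 0.8)) + 10.975, blended linearly by mass fraction; since VBN is linear in VBI_i = ln(ln(visc_i + 0.8)) and the fractions sum to 1, blend VBI directly: visc = exp(exp(VBI_blend)) - 0.8
VBI_1 = ln(ln(20.0 + 0.8)) = 1.1102
VBI_2 = ln(ln(740 + 0.8)) = 1.88824
VBI_blend = 0.52 * 1.1102 + 0.48 * 1.88824 = 1.48366
visc_blend = exp(exp(1.48366)) - 0.8 = 81.39

81.39 cSt


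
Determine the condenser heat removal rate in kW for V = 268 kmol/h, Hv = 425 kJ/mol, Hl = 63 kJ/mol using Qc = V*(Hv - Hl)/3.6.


Qc = 268 * (425 - 63) / 3.6 = 268 * 362 / 3.6 = 26950

26950 kW


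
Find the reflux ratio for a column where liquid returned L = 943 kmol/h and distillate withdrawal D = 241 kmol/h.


Reflux ratio definition: R = L / D (liquid returned / distillate withdrawn)
L = 943 kmol/h, D = 241 kmol/h
R = 943 / 241 = 3.913

3.913


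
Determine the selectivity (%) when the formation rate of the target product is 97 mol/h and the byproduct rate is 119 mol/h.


Selectivity = desired / (desired + undesired) * 100
Total products = 97 + 119 = 216 mol/h
S = 97 / 216 * 100
= 0.4491 * 100
= 44.91 %

44.91 %


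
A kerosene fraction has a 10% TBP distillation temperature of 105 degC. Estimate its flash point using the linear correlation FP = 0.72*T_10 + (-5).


FP = 0.72 * 105 + (-5) = 70.6

70.6 degC


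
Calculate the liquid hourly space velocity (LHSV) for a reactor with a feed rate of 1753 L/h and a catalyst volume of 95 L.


LHSV = volumetric feed rate / catalyst volume
= 1753 L/h / 95 L
= 18.45 h^-1

18.45 h^-1


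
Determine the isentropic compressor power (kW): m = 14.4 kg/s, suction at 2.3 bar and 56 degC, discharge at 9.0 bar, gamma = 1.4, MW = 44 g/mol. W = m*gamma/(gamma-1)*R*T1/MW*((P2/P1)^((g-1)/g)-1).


Isentropic work: W = m*(gamma/(gamma-1))*(R*T1/MW)*((P2/P1)^((gamma-1)/gamma) - 1)
T1 = 56 + 273.15 = 329.15 K
Pressure ratio = 9.0 / 2.3 = 3.91304
Exponent = (1.4 - 1)/1.4 = 0.285714
(P2/P1)^exp - 1 = 3.91304^0.285714 - 1 = 0.476691
W = 14.4 * 1.4 / 0.4 * 8.314 * 329.15 / 44 * 0.476691 = 1494

1494 kW


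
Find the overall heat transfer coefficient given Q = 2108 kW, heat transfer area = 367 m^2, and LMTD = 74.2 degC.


From Q = U*A*LMTD, U = Q / (A * LMTD)
U = 2108 / (367 * 74.2) = 2108 / 27231.4 = 0.07741

0.07741 kW/(m^2*K)


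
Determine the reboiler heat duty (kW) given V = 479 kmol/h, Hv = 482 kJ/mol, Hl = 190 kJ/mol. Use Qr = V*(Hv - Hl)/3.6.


Qr = 479 * (482 - 190) / 3.6 = 479 * 292 / 3.6 = 38850

38850 kW


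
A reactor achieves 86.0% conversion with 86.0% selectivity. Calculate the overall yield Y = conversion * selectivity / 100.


Overall yield = conversion (%) * selectivity (%) / 100
Conversion = 86.0%, Selectivity = 86.0%
Y = 86.0 * 86.0 / 100
= 73.96 %

73.96 %


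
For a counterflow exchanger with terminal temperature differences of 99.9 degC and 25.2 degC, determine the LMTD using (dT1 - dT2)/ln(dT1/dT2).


LMTD = (dT1 - dT2) / ln(dT1/dT2)
= (99.9 - 25.2) / ln(99.9 / 25.2) = 74.7 / 1.37733 = 54.24

54.24 degC


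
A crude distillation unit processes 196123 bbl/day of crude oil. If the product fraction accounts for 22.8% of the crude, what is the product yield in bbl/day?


Crude throughput = 196123 bbl/day
Fraction yield = 22.8%
yield = throughput * fraction / 100
yield = 196123 * 22.8 / 100 = 44716.044

44716.044 bbl/day


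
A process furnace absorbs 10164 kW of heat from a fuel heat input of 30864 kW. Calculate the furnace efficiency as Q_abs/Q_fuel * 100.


Furnace efficiency = Q_absorbed / Q_fuel * 100
= 10164 / 30864 * 100 = 32.93

32.93 %


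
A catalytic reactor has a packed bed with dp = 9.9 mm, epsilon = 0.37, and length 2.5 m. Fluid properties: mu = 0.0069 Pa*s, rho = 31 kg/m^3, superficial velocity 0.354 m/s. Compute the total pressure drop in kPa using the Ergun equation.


dp = 9.9 mm = 0.0099 m
Viscous term = 150*0.0069*0.354*(1-0.37)^2 / (0.0099^2*0.37^3) = 29292
Inertial term = 1.75*31*0.354^2*(1-0.37) / (0.0099*0.37^3) = 8540.96
dP/L = 29292 + 8540.96 = 37833 Pa/m
dP = 37833 * 2.5 / 1000 = 94.58 kPa

94.58 kPa


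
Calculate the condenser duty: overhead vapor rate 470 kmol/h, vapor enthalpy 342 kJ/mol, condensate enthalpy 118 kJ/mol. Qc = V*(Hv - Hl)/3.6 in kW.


Qc = 470 * (342 - 118) / 3.6 = 470 * 224 / 3.6 = 29240

29240 kW


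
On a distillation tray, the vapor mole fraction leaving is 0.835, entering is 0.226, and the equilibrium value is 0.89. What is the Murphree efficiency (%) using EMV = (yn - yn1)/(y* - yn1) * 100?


Murphree vapor efficiency: EMV = (y_n - y_(n-1)) / (y*_n - y_(n-1)) * 100
EMV = (0.835 - 0.226) / (0.89 - 0.226) * 100 = 0.609 / 0.664 * 100 = 91.72

91.72 %


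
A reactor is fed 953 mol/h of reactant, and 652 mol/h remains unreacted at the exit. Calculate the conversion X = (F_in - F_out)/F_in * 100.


X = (F_in - F_out) / F_in * 100
Moles reacted = 953 - 652 = 301
X = 301 / 953 * 100
= 0.3158 * 100
= 31.58 %

31.58 %
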